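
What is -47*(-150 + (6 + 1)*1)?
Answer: 6721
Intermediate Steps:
-47*(-150 + (6 + 1)*1) = -47*(-150 + 7*1) = -47*(-150 + 7) = -47*(-143) = 6721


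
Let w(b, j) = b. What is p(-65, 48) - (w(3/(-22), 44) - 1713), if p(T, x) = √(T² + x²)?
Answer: 37689/22 + √6529 ≈ 1793.9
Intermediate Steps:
p(-65, 48) - (w(3/(-22), 44) - 1713) = √((-65)² + 48²) - (3/(-22) - 1713) = √(4225 + 2304) - (3*(-1/22) - 1713) = √6529 - (-3/22 - 1713) = √6529 - 1*(-37689/22) = √6529 + 37689/22 = 37689/22 + √6529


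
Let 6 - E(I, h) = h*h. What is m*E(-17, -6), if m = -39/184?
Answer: 585/92 ≈ 6.3587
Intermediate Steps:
m = -39/184 (m = -39*1/184 = -39/184 ≈ -0.21196)
E(I, h) = 6 - h² (E(I, h) = 6 - h*h = 6 - h²)
m*E(-17, -6) = -39*(6 - 1*(-6)²)/184 = -39*(6 - 1*36)/184 = -39*(6 - 36)/184 = -39/184*(-30) = 585/92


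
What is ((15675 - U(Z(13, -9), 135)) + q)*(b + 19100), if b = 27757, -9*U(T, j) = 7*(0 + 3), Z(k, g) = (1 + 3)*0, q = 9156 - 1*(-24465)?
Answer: 2309972005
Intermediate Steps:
q = 33621 (q = 9156 + 24465 = 33621)
Z(k, g) = 0 (Z(k, g) = 4*0 = 0)
U(T, j) = -7/3 (U(T, j) = -7*(0 + 3)/9 = -7*3/9 = -1/9*21 = -7/3)
((15675 - U(Z(13, -9), 135)) + q)*(b + 19100) = ((15675 - 1*(-7/3)) + 33621)*(27757 + 19100) = ((15675 + 7/3) + 33621)*46857 = (47032/3 + 33621)*46857 = (147895/3)*46857 = 2309972005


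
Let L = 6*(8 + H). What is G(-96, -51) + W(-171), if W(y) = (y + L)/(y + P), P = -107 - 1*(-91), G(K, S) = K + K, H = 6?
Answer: -35817/187 ≈ -191.53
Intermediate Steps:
G(K, S) = 2*K
P = -16 (P = -107 + 91 = -16)
L = 84 (L = 6*(8 + 6) = 6*14 = 84)
W(y) = (84 + y)/(-16 + y) (W(y) = (y + 84)/(y - 16) = (84 + y)/(-16 + y))
G(-96, -51) + W(-171) = 2*(-96) + (84 - 171)/(-16 - 171) = -192 - 87/(-187) = -192 - 1/187*(-87) = -192 + 87/187 = -35817/187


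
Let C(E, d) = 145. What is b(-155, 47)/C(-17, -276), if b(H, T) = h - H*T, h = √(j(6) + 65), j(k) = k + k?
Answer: 1457/29 + √77/145 ≈ 50.302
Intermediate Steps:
j(k) = 2*k
h = √77 (h = √(2*6 + 65) = √(12 + 65) = √77 ≈ 8.7750)
b(H, T) = √77 - H*T
b(-155, 47)/C(-17, -276) = (√77 - 1*(-155)*47)/145 = (√77 + 7285)*(1/145) = (7285 + √77)*(1/145) = 1457/29 + √77/145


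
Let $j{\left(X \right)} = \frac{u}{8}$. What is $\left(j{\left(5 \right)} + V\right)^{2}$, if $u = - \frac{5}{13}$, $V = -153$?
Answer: $\frac{253350889}{10816} \approx 23424.0$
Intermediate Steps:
$u = - \frac{5}{13}$ ($u = \left(-5\right) \frac{1}{13} = - \frac{5}{13} \approx -0.38462$)
$j{\left(X \right)} = - \frac{5}{104}$ ($j{\left(X \right)} = - \frac{5}{13 \cdot 8} = \left(- \frac{5}{13}\right) \frac{1}{8} = - \frac{5}{104}$)
$\left(j{\left(5 \right)} + V\right)^{2} = \left(- \frac{5}{104} - 153\right)^{2} = \left(- \frac{15917}{104}\right)^{2} = \frac{253350889}{10816}$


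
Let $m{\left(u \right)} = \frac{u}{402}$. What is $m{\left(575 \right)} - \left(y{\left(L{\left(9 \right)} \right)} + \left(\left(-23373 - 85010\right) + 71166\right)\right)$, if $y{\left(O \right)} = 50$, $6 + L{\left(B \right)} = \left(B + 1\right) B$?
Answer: $\frac{14941709}{402} \approx 37168.0$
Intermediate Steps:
$m{\left(u \right)} = \frac{u}{402}$ ($m{\left(u \right)} = u \frac{1}{402} = \frac{u}{402}$)
$L{\left(B \right)} = -6 + B \left(1 + B\right)$ ($L{\left(B \right)} = -6 + \left(B + 1\right) B = -6 + \left(1 + B\right) B = -6 + B \left(1 + B\right)$)
$m{\left(575 \right)} - \left(y{\left(L{\left(9 \right)} \right)} + \left(\left(-23373 - 85010\right) + 71166\right)\right) = \frac{1}{402} \cdot 575 - \left(50 + \left(\left(-23373 - 85010\right) + 71166\right)\right) = \frac{575}{402} - \left(50 + \left(-108383 + 71166\right)\right) = \frac{575}{402} - \left(50 - 37217\right) = \frac{575}{402} - -37167 = \frac{575}{402} + 37167 = \frac{14941709}{402}$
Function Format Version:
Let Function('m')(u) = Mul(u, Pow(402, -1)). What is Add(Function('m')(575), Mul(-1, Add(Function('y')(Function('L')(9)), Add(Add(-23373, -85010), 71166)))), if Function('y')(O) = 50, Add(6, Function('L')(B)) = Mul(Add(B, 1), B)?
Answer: Rational(14941709, 402) ≈ 37168.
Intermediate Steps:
Function('m')(u) = Mul(Rational(1, 402), u) (Function('m')(u) = Mul(u, Rational(1, 402)) = Mul(Rational(1, 402), u))
Function('L')(B) = Add(-6, Mul(B, Add(1, B))) (Function('L')(B) = Add(-6, Mul(Add(B, 1), B)) = Add(-6, Mul(Add(1, B), B)) = Add(-6, Mul(B, Add(1, B))))
Add(Function('m')(575), Mul(-1, Add(Function('y')(Function('L')(9)), Add(Add(-23373, -85010), 71166)))) = Add(Mul(Rational(1, 402), 575), Mul(-1, Add(50, Add(Add(-23373, -85010), 71166)))) = Add(Rational(575, 402), Mul(-1, Add(50, Add(-108383, 71166)))) = Add(Rational(575, 402), Mul(-1, Add(50, -37217))) = Add(Rational(575, 402), Mul(-1, -37167)) = Add(Rational(575, 402), 37167) = Rational(14941709, 402)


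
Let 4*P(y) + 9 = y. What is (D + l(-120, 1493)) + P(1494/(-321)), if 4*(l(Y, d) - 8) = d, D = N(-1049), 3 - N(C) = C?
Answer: 305985/214 ≈ 1429.8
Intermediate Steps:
N(C) = 3 - C
D = 1052 (D = 3 - 1*(-1049) = 3 + 1049 = 1052)
P(y) = -9/4 + y/4
l(Y, d) = 8 + d/4
(D + l(-120, 1493)) + P(1494/(-321)) = (1052 + (8 + (¼)*1493)) + (-9/4 + (1494/(-321))/4) = (1052 + (8 + 1493/4)) + (-9/4 + (1494*(-1/321))/4) = (1052 + 1525/4) + (-9/4 + (¼)*(-498/107)) = 5733/4 + (-9/4 - 249/214) = 5733/4 - 1461/428 = 305985/214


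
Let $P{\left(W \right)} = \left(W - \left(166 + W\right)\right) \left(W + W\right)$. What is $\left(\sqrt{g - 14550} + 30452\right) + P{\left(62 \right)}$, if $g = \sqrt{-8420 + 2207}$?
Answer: $9868 + \sqrt{-14550 + i \sqrt{6213}} \approx 9868.3 + 120.62 i$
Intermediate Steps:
$P{\left(W \right)} = - 332 W$ ($P{\left(W \right)} = - 166 \cdot 2 W = - 332 W$)
$g = i \sqrt{6213}$ ($g = \sqrt{-6213} = i \sqrt{6213} \approx 78.823 i$)
$\left(\sqrt{g - 14550} + 30452\right) + P{\left(62 \right)} = \left(\sqrt{i \sqrt{6213} - 14550} + 30452\right) - 20584 = \left(\sqrt{-14550 + i \sqrt{6213}} + 30452\right) - 20584 = \left(30452 + \sqrt{-14550 + i \sqrt{6213}}\right) - 20584 = 9868 + \sqrt{-14550 + i \sqrt{6213}}$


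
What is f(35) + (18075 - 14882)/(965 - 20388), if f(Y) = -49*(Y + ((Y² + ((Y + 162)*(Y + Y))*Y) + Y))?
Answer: -460583526208/19423 ≈ -2.3713e+7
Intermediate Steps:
f(Y) = -98*Y - 49*Y² - 98*Y²*(162 + Y) (f(Y) = -49*(Y + ((Y² + ((162 + Y)*(2*Y))*Y) + Y)) = -49*(Y + ((Y² + (2*Y*(162 + Y))*Y) + Y)) = -49*(Y + ((Y² + 2*Y²*(162 + Y)) + Y)) = -49*(Y + (Y + Y² + 2*Y²*(162 + Y))) = -49*(Y² + 2*Y + 2*Y²*(162 + Y)) = -98*Y - 49*Y² - 98*Y²*(162 + Y))
f(35) + (18075 - 14882)/(965 - 20388) = -49*35*(2 + 2*35² + 325*35) + (18075 - 14882)/(965 - 20388) = -49*35*(2 + 2*1225 + 11375) + 3193/(-19423) = -49*35*(2 + 2450 + 11375) + 3193*(-1/19423) = -49*35*13827 - 3193/19423 = -23713305 - 3193/19423 = -460583526208/19423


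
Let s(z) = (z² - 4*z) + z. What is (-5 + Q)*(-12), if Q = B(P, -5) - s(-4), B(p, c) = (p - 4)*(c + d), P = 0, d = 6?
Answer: 444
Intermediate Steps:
B(p, c) = (-4 + p)*(6 + c) (B(p, c) = (p - 4)*(c + 6) = (-4 + p)*(6 + c))
s(z) = z² - 3*z
Q = -32 (Q = (-24 - 4*(-5) + 6*0 - 5*0) - (-4)*(-3 - 4) = (-24 + 20 + 0 + 0) - (-4)*(-7) = -4 - 1*28 = -4 - 28 = -32)
(-5 + Q)*(-12) = (-5 - 32)*(-12) = -37*(-12) = 444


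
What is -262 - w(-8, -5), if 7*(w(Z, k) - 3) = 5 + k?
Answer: -265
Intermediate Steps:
w(Z, k) = 26/7 + k/7 (w(Z, k) = 3 + (5 + k)/7 = 3 + (5/7 + k/7) = 26/7 + k/7)
-262 - w(-8, -5) = -262 - (26/7 + (⅐)*(-5)) = -262 - (26/7 - 5/7) = -262 - 1*3 = -262 - 3 = -265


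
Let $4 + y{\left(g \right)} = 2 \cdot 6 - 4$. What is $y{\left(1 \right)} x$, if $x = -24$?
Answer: $-96$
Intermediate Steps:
$y{\left(g \right)} = 4$ ($y{\left(g \right)} = -4 + \left(2 \cdot 6 - 4\right) = -4 + \left(12 - 4\right) = -4 + 8 = 4$)
$y{\left(1 \right)} x = 4 \left(-24\right) = -96$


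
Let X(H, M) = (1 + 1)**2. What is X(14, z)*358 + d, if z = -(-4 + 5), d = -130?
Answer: 1302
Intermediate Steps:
z = -1 (z = -1*1 = -1)
X(H, M) = 4 (X(H, M) = 2**2 = 4)
X(14, z)*358 + d = 4*358 - 130 = 1432 - 130 = 1302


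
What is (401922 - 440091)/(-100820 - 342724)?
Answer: 12723/147848 ≈ 0.086055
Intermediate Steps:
(401922 - 440091)/(-100820 - 342724) = -38169/(-443544) = -38169*(-1/443544) = 12723/147848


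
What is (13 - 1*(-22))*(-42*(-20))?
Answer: 29400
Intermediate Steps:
(13 - 1*(-22))*(-42*(-20)) = (13 + 22)*840 = 35*840 = 29400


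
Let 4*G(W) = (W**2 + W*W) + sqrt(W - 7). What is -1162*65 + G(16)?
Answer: -301605/4 ≈ -75401.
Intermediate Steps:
G(W) = W**2/2 + sqrt(-7 + W)/4 (G(W) = ((W**2 + W*W) + sqrt(W - 7))/4 = ((W**2 + W**2) + sqrt(-7 + W))/4 = (2*W**2 + sqrt(-7 + W))/4 = (sqrt(-7 + W) + 2*W**2)/4 = W**2/2 + sqrt(-7 + W)/4)
-1162*65 + G(16) = -1162*65 + ((1/2)*16**2 + sqrt(-7 + 16)/4) = -75530 + ((1/2)*256 + sqrt(9)/4) = -75530 + (128 + (1/4)*3) = -75530 + (128 + 3/4) = -75530 + 515/4 = -301605/4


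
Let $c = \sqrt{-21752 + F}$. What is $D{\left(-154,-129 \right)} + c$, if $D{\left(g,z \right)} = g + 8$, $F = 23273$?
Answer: $-107$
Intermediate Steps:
$D{\left(g,z \right)} = 8 + g$
$c = 39$ ($c = \sqrt{-21752 + 23273} = \sqrt{1521} = 39$)
$D{\left(-154,-129 \right)} + c = \left(8 - 154\right) + 39 = -146 + 39 = -107$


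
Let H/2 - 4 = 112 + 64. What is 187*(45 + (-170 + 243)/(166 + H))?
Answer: 4439941/526 ≈ 8441.0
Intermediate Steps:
H = 360 (H = 8 + 2*(112 + 64) = 8 + 2*176 = 8 + 352 = 360)
187*(45 + (-170 + 243)/(166 + H)) = 187*(45 + (-170 + 243)/(166 + 360)) = 187*(45 + 73/526) = 187*(23743/526) = 4439941/526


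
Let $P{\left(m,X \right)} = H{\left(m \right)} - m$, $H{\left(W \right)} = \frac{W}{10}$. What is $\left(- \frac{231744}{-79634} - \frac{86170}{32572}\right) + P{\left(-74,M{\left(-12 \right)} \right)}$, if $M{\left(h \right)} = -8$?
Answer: $\frac{216794947181}{3242298310} \approx 66.865$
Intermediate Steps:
$H{\left(W \right)} = \frac{W}{10}$ ($H{\left(W \right)} = W \frac{1}{10} = \frac{W}{10}$)
$P{\left(m,X \right)} = - \frac{9 m}{10}$ ($P{\left(m,X \right)} = \frac{m}{10} - m = - \frac{9 m}{10}$)
$\left(- \frac{231744}{-79634} - \frac{86170}{32572}\right) + P{\left(-74,M{\left(-12 \right)} \right)} = \left(- \frac{231744}{-79634} - \frac{86170}{32572}\right) - - \frac{333}{5} = \left(\left(-231744\right) \left(- \frac{1}{79634}\right) - \frac{43085}{16286}\right) + \frac{333}{5} = \left(\frac{115872}{39817} - \frac{43085}{16286}\right) + \frac{333}{5} = \frac{171575947}{648459662} + \frac{333}{5} = \frac{216794947181}{3242298310}$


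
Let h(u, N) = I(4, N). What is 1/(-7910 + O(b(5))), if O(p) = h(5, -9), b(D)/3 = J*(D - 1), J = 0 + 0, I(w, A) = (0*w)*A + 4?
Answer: -1/7906 ≈ -0.00012649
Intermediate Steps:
I(w, A) = 4 (I(w, A) = 0*A + 4 = 0 + 4 = 4)
J = 0
h(u, N) = 4
b(D) = 0 (b(D) = 3*(0*(D - 1)) = 3*(0*(-1 + D)) = 3*0 = 0)
O(p) = 4
1/(-7910 + O(b(5))) = 1/(-7910 + 4) = 1/(-7906) = -1/7906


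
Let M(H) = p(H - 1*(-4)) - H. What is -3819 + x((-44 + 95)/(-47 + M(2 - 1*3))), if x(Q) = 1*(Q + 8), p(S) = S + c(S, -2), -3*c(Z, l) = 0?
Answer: -163924/43 ≈ -3812.2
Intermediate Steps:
c(Z, l) = 0 (c(Z, l) = -⅓*0 = 0)
p(S) = S (p(S) = S + 0 = S)
M(H) = 4 (M(H) = (H - 1*(-4)) - H = (H + 4) - H = (4 + H) - H = 4)
x(Q) = 8 + Q (x(Q) = 1*(8 + Q) = 8 + Q)
-3819 + x((-44 + 95)/(-47 + M(2 - 1*3))) = -3819 + (8 + (-44 + 95)/(-47 + 4)) = -3819 + (8 + 51/(-43)) = -3819 + (8 + 51*(-1/43)) = -3819 + (8 - 51/43) = -3819 + 293/43 = -163924/43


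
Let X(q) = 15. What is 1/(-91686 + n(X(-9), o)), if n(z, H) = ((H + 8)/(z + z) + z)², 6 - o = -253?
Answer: -100/9111479 ≈ -1.0975e-5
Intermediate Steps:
o = 259 (o = 6 - 1*(-253) = 6 + 253 = 259)
n(z, H) = (z + (8 + H)/(2*z))² (n(z, H) = ((8 + H)/((2*z)) + z)² = ((8 + H)*(1/(2*z)) + z)² = ((8 + H)/(2*z) + z)² = (z + (8 + H)/(2*z))²)
1/(-91686 + n(X(-9), o)) = 1/(-91686 + (¼)*(8 + 259 + 2*15²)²/15²) = 1/(-91686 + (¼)*(1/225)*(8 + 259 + 2*225)²) = 1/(-91686 + (¼)*(1/225)*(8 + 259 + 450)²) = 1/(-91686 + (¼)*(1/225)*717²) = 1/(-91686 + (¼)*(1/225)*514089) = 1/(-91686 + 57121/100) = 1/(-9111479/100) = -100/9111479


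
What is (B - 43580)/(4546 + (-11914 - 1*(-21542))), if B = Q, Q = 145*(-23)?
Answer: -46915/14174 ≈ -3.3099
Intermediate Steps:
Q = -3335
B = -3335
(B - 43580)/(4546 + (-11914 - 1*(-21542))) = (-3335 - 43580)/(4546 + (-11914 - 1*(-21542))) = -46915/(4546 + (-11914 + 21542)) = -46915/(4546 + 9628) = -46915/14174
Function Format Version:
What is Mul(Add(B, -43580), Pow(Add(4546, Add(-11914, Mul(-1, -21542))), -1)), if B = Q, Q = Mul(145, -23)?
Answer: Rational(-46915, 14174) ≈ -3.3099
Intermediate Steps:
Q = -3335
B = -3335
Mul(Add(B, -43580), Pow(Add(4546, Add(-11914, Mul(-1, -21542))), -1)) = Mul(Add(-3335, -43580), Pow(Add(4546, Add(-11914, Mul(-1, -21542))), -1)) = Mul(-46915, Pow(Add(4546, Add(-11914, 21542)), -1)) = Mul(-46915, Pow(Add(4546, 9628), -1)) = Mul(-46915, Pow(14174, -1)) = Mul(-46915, Rational(1, 14174)) = Rational(-46915, 14174)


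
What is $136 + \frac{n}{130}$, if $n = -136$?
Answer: $\frac{8772}{65} \approx 134.95$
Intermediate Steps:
$136 + \frac{n}{130} = 136 - \frac{136}{130} = 136 - \frac{68}{65} = \frac{8772}{65}$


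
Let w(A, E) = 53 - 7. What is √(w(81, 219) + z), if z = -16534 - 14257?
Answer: I*√30745 ≈ 175.34*I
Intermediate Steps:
w(A, E) = 46
z = -30791
√(w(81, 219) + z) = √(46 - 30791) = √(-30745) = I*√30745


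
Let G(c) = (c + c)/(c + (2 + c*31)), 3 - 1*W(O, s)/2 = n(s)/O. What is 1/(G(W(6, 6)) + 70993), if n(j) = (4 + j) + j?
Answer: 35/2484757 ≈ 1.4086e-5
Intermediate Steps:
n(j) = 4 + 2*j
W(O, s) = 6 - 2*(4 + 2*s)/O
G(c) = 2*c/(2 + 32*c) (G(c) = (2*c)/(c + (2 + 31*c)) = (2*c)/(2 + 32*c) = 2*c/(2 + 32*c))
1/(G(W(6, 6)) + 70993) = 1/((2*(-4 - 2*6 + 3*6)/6)/(1 + 16*(2*(-4 - 2*6 + 3*6)/6)) + 70993) = 1/((2*(⅙)*(-4 - 12 + 18))/(1 + 16*(2*(⅙)*(-4 - 12 + 18))) + 70993) = 1/((2*(⅙)*2)/(1 + 16*(2*(⅙)*2)) + 70993) = 1/(2/(3*(1 + 16*(⅔))) + 70993) = 1/(2/(3*(1 + 32/3)) + 70993) = 1/(2/(3*(35/3)) + 70993) = 1/((⅔)*(3/35) + 70993) = 1/(2/35 + 70993) = 1/(2484757/35) = 35/2484757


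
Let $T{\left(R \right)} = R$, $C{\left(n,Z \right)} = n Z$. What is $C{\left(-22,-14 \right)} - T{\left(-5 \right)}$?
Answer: $313$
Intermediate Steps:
$C{\left(n,Z \right)} = Z n$
$C{\left(-22,-14 \right)} - T{\left(-5 \right)} = \left(-14\right) \left(-22\right) - -5 = 308 + 5 = 313$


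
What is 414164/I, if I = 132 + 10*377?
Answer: 207082/1951 ≈ 106.14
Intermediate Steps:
I = 3902 (I = 132 + 3770 = 3902)
414164/I = 414164/3902 = 414164*(1/3902) = 207082/1951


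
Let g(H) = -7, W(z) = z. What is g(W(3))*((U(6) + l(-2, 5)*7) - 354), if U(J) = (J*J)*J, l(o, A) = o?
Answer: 1064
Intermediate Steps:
U(J) = J**3 (U(J) = J**2*J = J**3)
g(W(3))*((U(6) + l(-2, 5)*7) - 354) = -7*((6**3 - 2*7) - 354) = -7*((216 - 14) - 354) = -7*(202 - 354) = -7*(-152) = 1064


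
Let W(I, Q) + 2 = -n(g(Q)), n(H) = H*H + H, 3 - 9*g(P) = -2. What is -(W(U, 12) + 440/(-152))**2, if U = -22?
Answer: -78552769/2368521 ≈ -33.165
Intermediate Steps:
g(P) = 5/9 (g(P) = 1/3 - 1/9*(-2) = 1/3 + 2/9 = 5/9)
n(H) = H + H**2 (n(H) = H**2 + H = H + H**2)
W(I, Q) = -232/81 (W(I, Q) = -2 - 5*(1 + 5/9)/9 = -2 - 5*14/(9*9) = -2 - 1*70/81 = -2 - 70/81 = -232/81)
-(W(U, 12) + 440/(-152))**2 = -(-232/81 + 440/(-152))**2 = -(-232/81 + 440*(-1/152))**2 = -(-232/81 - 55/19)**2 = -(-8863/1539)**2 = -1*78552769/2368521 = -78552769/2368521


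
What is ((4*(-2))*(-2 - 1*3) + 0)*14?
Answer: 560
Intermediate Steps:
((4*(-2))*(-2 - 1*3) + 0)*14 = (-8*(-2 - 3) + 0)*14 = (-8*(-5) + 0)*14 = (40 + 0)*14 = 40*14 = 560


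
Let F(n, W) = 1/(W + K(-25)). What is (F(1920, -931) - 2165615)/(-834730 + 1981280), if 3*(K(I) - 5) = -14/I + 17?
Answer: -14945125684/7912456205 ≈ -1.8888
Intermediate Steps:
K(I) = 32/3 - 14/(3*I) (K(I) = 5 + (-14/I + 17)/3 = 5 + (17 - 14/I)/3 = 5 + (17/3 - 14/(3*I)) = 32/3 - 14/(3*I))
F(n, W) = 1/(814/75 + W) (F(n, W) = 1/(W + (⅔)*(-7 + 16*(-25))/(-25)) = 1/(W + (⅔)*(-1/25)*(-7 - 400)) = 1/(W + (⅔)*(-1/25)*(-407)) = 1/(W + 814/75) = 1/(814/75 + W))
(F(1920, -931) - 2165615)/(-834730 + 1981280) = (75/(814 + 75*(-931)) - 2165615)/(-834730 + 1981280) = (75/(814 - 69825) - 2165615)/1146550 = (75/(-69011) - 2165615)*(1/1146550) = (75*(-1/69011) - 2165615)*(1/1146550) = (-75/69011 - 2165615)*(1/1146550) = -149451256840/69011*1/1146550 = -14945125684/7912456205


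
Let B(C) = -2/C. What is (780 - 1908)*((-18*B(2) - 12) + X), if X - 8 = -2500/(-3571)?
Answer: -59213232/3571 ≈ -16582.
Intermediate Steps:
X = 31068/3571 (X = 8 - 2500/(-3571) = 8 - 2500*(-1/3571) = 8 + 2500/3571 = 31068/3571 ≈ 8.7001)
(780 - 1908)*((-18*B(2) - 12) + X) = (780 - 1908)*((-(-36)/2 - 12) + 31068/3571) = -1128*((-(-36)/2 - 12) + 31068/3571) = -1128*((-18*(-1) - 12) + 31068/3571) = -1128*((18 - 12) + 31068/3571) = -1128*(6 + 31068/3571) = -1128*52494/3571 = -59213232/3571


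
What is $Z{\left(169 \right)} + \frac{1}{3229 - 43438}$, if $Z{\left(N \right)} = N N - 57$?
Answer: $\frac{1146117335}{40209} \approx 28504.0$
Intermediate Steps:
$Z{\left(N \right)} = -57 + N^{2}$ ($Z{\left(N \right)} = N^{2} - 57 = -57 + N^{2}$)
$Z{\left(169 \right)} + \frac{1}{3229 - 43438} = \left(-57 + 169^{2}\right) + \frac{1}{3229 - 43438} = \left(-57 + 28561\right) + \frac{1}{-40209} = 28504 - \frac{1}{40209} = \frac{1146117335}{40209}$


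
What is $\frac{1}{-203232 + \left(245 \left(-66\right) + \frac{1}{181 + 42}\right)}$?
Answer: $- \frac{223}{48926645} \approx -4.5578 \cdot 10^{-6}$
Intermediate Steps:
$\frac{1}{-203232 + \left(245 \left(-66\right) + \frac{1}{181 + 42}\right)} = \frac{1}{-203232 - \left(16170 - \frac{1}{223}\right)} = \frac{1}{-203232 + \left(-16170 + \frac{1}{223}\right)} = \frac{1}{-203232 - \frac{3605909}{223}} = \frac{1}{- \frac{48926645}{223}} = - \frac{223}{48926645}$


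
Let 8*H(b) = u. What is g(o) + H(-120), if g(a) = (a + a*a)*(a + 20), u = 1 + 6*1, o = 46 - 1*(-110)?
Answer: 34484743/8 ≈ 4.3106e+6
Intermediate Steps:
o = 156 (o = 46 + 110 = 156)
u = 7 (u = 1 + 6 = 7)
g(a) = (20 + a)*(a + a²) (g(a) = (a + a²)*(20 + a) = (20 + a)*(a + a²))
H(b) = 7/8 (H(b) = (⅛)*7 = 7/8)
g(o) + H(-120) = 156*(20 + 156² + 21*156) + 7/8 = 156*(20 + 24336 + 3276) + 7/8 = 156*27632 + 7/8 = 4310592 + 7/8 = 34484743/8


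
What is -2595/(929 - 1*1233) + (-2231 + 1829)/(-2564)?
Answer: 1693947/194864 ≈ 8.6930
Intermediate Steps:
-2595/(929 - 1*1233) + (-2231 + 1829)/(-2564) = -2595/(929 - 1233) - 402*(-1/2564) = -2595/(-304) + 201/1282 = -2595*(-1/304) + 201/1282 = 2595/304 + 201/1282 = 1693947/194864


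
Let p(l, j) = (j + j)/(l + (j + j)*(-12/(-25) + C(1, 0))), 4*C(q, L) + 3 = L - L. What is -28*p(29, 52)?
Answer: -72800/23 ≈ -3165.2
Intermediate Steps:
C(q, L) = -3/4 (C(q, L) = -3/4 + (L - L)/4 = -3/4 + (1/4)*0 = -3/4 + 0 = -3/4)
p(l, j) = 2*j/(l - 27*j/50) (p(l, j) = (j + j)/(l + (j + j)*(-12/(-25) - 3/4)) = (2*j)/(l + (2*j)*(-12*(-1/25) - 3/4)) = (2*j)/(l + (2*j)*(12/25 - 3/4)) = (2*j)/(l + (2*j)*(-27/100)) = (2*j)/(l - 27*j/50) = 2*j/(l - 27*j/50))
-28*p(29, 52) = -2800*52/(-27*52 + 50*29) = -2800*52/(-1404 + 1450) = -2800*52/46 = -28*2600/23 = -72800/23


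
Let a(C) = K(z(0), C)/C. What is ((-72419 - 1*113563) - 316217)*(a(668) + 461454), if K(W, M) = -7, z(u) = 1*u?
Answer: -154803477031735/668 ≈ -2.3174e+11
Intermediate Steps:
z(u) = u
a(C) = -7/C
((-72419 - 1*113563) - 316217)*(a(668) + 461454) = ((-72419 - 1*113563) - 316217)*(-7/668 + 461454) = ((-72419 - 113563) - 316217)*(-7*1/668 + 461454) = (-185982 - 316217)*(-7/668 + 461454) = -502199*308251265/668 = -154803477031735/668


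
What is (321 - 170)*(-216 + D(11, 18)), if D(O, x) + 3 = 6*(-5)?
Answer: -37599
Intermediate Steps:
D(O, x) = -33 (D(O, x) = -3 + 6*(-5) = -3 - 30 = -33)
(321 - 170)*(-216 + D(11, 18)) = (321 - 170)*(-216 - 33) = 151*(-249) = -37599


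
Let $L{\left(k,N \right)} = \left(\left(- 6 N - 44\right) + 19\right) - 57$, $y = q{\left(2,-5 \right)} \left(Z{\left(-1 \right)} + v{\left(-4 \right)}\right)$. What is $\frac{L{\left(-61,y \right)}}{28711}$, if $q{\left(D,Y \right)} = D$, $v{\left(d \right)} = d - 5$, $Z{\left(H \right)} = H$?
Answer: $\frac{38}{28711} \approx 0.0013235$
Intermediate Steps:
$v{\left(d \right)} = -5 + d$ ($v{\left(d \right)} = d - 5 = -5 + d$)
$y = -20$ ($y = 2 \left(-1 - 9\right) = 2 \left(-10\right) = -20$)
$L{\left(k,N \right)} = -82 - 6 N$ ($L{\left(k,N \right)} = \left(\left(-44 - 6 N\right) + 19\right) - 57 = \left(-25 - 6 N\right) - 57 = -82 - 6 N$)
$\frac{L{\left(-61,y \right)}}{28711} = \frac{-82 - -120}{28711} = \left(-82 + 120\right) \frac{1}{28711} = 38 \cdot \frac{1}{28711} = \frac{38}{28711}$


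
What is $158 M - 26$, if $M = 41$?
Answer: $6452$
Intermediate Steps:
$158 M - 26 = 158 \cdot 41 - 26 = 6478 - 26 = 6452$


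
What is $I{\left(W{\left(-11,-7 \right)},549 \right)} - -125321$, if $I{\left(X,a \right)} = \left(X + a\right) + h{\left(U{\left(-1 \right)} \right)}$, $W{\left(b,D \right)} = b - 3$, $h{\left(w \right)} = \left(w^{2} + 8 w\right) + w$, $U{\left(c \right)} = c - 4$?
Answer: $125836$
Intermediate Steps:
$U{\left(c \right)} = -4 + c$ ($U{\left(c \right)} = c - 4 = -4 + c$)
$h{\left(w \right)} = w^{2} + 9 w$
$W{\left(b,D \right)} = -3 + b$
$I{\left(X,a \right)} = -20 + X + a$ ($I{\left(X,a \right)} = \left(X + a\right) + \left(-4 - 1\right) \left(9 - 5\right) = \left(X + a\right) - 5 \left(9 - 5\right) = \left(X + a\right) - 20 = -20 + X + a$)
$I{\left(W{\left(-11,-7 \right)},549 \right)} - -125321 = \left(-20 - 14 + 549\right) - -125321 = \left(-20 - 14 + 549\right) + 125321 = 515 + 125321 = 125836$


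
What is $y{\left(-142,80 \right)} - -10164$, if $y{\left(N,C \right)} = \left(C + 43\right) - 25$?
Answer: $10262$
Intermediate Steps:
$y{\left(N,C \right)} = 18 + C$ ($y{\left(N,C \right)} = \left(43 + C\right) - 25 = 18 + C$)
$y{\left(-142,80 \right)} - -10164 = \left(18 + 80\right) - -10164 = 98 + 10164 = 10262$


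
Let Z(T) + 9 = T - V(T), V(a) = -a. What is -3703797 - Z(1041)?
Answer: -3705870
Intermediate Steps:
Z(T) = -9 + 2*T (Z(T) = -9 + (T - (-1)*T) = -9 + (T + T) = -9 + 2*T)
-3703797 - Z(1041) = -3703797 - (-9 + 2*1041) = -3703797 - (-9 + 2082) = -3703797 - 1*2073 = -3703797 - 2073 = -3705870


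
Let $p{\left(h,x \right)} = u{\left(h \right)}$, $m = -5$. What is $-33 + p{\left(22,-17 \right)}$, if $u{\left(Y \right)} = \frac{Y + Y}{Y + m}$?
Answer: $- \frac{517}{17} \approx -30.412$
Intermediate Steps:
$u{\left(Y \right)} = \frac{2 Y}{-5 + Y}$ ($u{\left(Y \right)} = \frac{Y + Y}{Y - 5} = \frac{2 Y}{-5 + Y}$)
$p{\left(h,x \right)} = \frac{2 h}{-5 + h}$
$-33 + p{\left(22,-17 \right)} = -33 + 2 \cdot 22 \frac{1}{-5 + 22} = -33 + 2 \cdot 22 \cdot \frac{1}{17} = -33 + \frac{44}{17} = - \frac{517}{17}$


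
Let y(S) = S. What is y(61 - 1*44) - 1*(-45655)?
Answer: 45672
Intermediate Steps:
y(61 - 1*44) - 1*(-45655) = (61 - 1*44) - 1*(-45655) = (61 - 44) + 45655 = 17 + 45655 = 45672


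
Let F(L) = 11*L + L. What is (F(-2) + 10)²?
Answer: 196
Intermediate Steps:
F(L) = 12*L
(F(-2) + 10)² = (12*(-2) + 10)² = (-24 + 10)² = (-14)² = 196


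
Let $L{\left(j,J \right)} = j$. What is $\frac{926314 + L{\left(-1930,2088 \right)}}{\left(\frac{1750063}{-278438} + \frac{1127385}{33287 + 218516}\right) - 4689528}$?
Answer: $- \frac{64809970736842176}{328790080343755951} \approx -0.19712$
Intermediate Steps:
$\frac{926314 + L{\left(-1930,2088 \right)}}{\left(\frac{1750063}{-278438} + \frac{1127385}{33287 + 218516}\right) - 4689528} = \frac{926314 - 1930}{\left(\frac{1750063}{-278438} + \frac{1127385}{33287 + 218516}\right) - 4689528} = \frac{924384}{\left(1750063 \left(- \frac{1}{278438}\right) + \frac{1127385}{251803}\right) - 4689528} = \frac{924384}{\left(- \frac{1750063}{278438} + 1127385 \cdot \frac{1}{251803}\right) - 4689528} = \frac{924384}{\left(- \frac{1750063}{278438} + \frac{1127385}{251803}\right) - 4689528} = \frac{924384}{- \frac{126764288959}{70111523714} - 4689528} = \frac{924384}{- \frac{328790080343755951}{70111523714}} = 924384 \left(- \frac{70111523714}{328790080343755951}\right) = - \frac{64809970736842176}{328790080343755951}$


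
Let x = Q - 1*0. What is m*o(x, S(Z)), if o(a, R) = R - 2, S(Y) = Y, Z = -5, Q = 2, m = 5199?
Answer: -36393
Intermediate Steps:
x = 2 (x = 2 - 1*0 = 2 + 0 = 2)
o(a, R) = -2 + R
m*o(x, S(Z)) = 5199*(-2 - 5) = 5199*(-7) = -36393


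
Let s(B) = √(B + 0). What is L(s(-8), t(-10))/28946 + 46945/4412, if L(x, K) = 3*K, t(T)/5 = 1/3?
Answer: 679446015/63854876 ≈ 10.640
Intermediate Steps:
t(T) = 5/3
s(B) = √B
L(s(-8), t(-10))/28946 + 46945/4412 = (3*(5/3))/28946 + 46945/4412 = 5*(1/28946) + 46945*(1/4412) = 5/28946 + 46945/4412 = 679446015/63854876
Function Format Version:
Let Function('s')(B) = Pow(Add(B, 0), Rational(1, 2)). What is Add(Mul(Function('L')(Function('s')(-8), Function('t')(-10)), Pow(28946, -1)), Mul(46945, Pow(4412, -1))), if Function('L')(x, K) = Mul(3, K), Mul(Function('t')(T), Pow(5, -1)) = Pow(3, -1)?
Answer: Rational(679446015, 63854876) ≈ 10.640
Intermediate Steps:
Function('t')(T) = Rational(5, 3) (Function('t')(T) = Mul(5, Pow(3, -1)) = Mul(5, Rational(1, 3)) = Rational(5, 3))
Function('s')(B) = Pow(B, Rational(1, 2))
Add(Mul(Function('L')(Function('s')(-8), Function('t')(-10)), Pow(28946, -1)), Mul(46945, Pow(4412, -1))) = Add(Mul(Mul(3, Rational(5, 3)), Pow(28946, -1)), Mul(46945, Pow(4412, -1))) = Add(Mul(5, Rational(1, 28946)), Mul(46945, Rational(1, 4412))) = Add(Rational(5, 28946), Rational(46945, 4412)) = Rational(679446015, 63854876)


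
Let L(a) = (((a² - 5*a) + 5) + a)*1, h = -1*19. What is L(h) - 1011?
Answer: -569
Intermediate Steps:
h = -19
L(a) = 5 + a² - 4*a (L(a) = ((5 + a² - 5*a) + a)*1 = (5 + a² - 4*a)*1 = 5 + a² - 4*a)
L(h) - 1011 = (5 + (-19)² - 4*(-19)) - 1011 = (5 + 361 + 76) - 1011 = 442 - 1011 = -569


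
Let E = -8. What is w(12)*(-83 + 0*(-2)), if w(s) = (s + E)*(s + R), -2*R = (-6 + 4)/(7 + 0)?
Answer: -28220/7 ≈ -4031.4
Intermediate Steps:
R = ⅐ (R = -(-6 + 4)/(2*(7 + 0)) = -(-1)/7 = -½*(-2/7) = ⅐ ≈ 0.14286)
w(s) = (-8 + s)*(⅐ + s) (w(s) = (s - 8)*(s + ⅐) = (-8 + s)*(⅐ + s))
w(12)*(-83 + 0*(-2)) = (-8/7 + 12² - 55/7*12)*(-83 + 0*(-2)) = (-8/7 + 144 - 660/7)*(-83 + 0) = (340/7)*(-83) = -28220/7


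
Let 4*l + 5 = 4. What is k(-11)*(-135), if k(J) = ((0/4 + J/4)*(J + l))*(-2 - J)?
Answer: -601425/16 ≈ -37589.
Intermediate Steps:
l = -¼ (l = -5/4 + (¼)*4 = -5/4 + 1 = -¼ ≈ -0.25000)
k(J) = J*(-2 - J)*(-¼ + J)/4 (k(J) = ((0/4 + J/4)*(J - ¼))*(-2 - J) = ((0*(¼) + J*(¼))*(-¼ + J))*(-2 - J) = ((0 + J/4)*(-¼ + J))*(-2 - J) = ((J/4)*(-¼ + J))*(-2 - J) = (J*(-¼ + J)/4)*(-2 - J) = J*(-2 - J)*(-¼ + J)/4)
k(-11)*(-135) = ((1/16)*(-11)*(2 - 7*(-11) - 4*(-11)²))*(-135) = ((1/16)*(-11)*(2 + 77 - 4*121))*(-135) = ((1/16)*(-11)*(2 + 77 - 484))*(-135) = ((1/16)*(-11)*(-405))*(-135) = (4455/16)*(-135) = -601425/16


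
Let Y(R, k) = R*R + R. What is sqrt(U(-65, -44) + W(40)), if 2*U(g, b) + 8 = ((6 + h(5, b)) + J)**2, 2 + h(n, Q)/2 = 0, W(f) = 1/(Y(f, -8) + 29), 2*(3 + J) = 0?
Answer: I*sqrt(38991178)/3338 ≈ 1.8707*I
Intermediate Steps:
J = -3 (J = -3 + (1/2)*0 = -3 + 0 = -3)
Y(R, k) = R + R**2 (Y(R, k) = R**2 + R = R + R**2)
W(f) = 1/(29 + f*(1 + f)) (W(f) = 1/(f*(1 + f) + 29) = 1/(29 + f*(1 + f)))
h(n, Q) = -4 (h(n, Q) = -4 + 2*0 = -4 + 0 = -4)
U(g, b) = -7/2 (U(g, b) = -4 + ((6 - 4) - 3)**2/2 = -4 + (2 - 3)**2/2 = -4 + (1/2)*(-1)**2 = -4 + (1/2)*1 = -4 + 1/2 = -7/2)
sqrt(U(-65, -44) + W(40)) = sqrt(-7/2 + 1/(29 + 40*(1 + 40))) = sqrt(-7/2 + 1/(29 + 40*41)) = sqrt(-7/2 + 1/(29 + 1640)) = sqrt(-7/2 + 1/1669) = sqrt(-11681/3338) = I*sqrt(38991178)/3338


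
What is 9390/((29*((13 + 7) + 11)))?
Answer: 9390/899 ≈ 10.445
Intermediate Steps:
9390/((29*((13 + 7) + 11))) = 9390/((29*(20 + 11))) = 9390/((29*31)) = 9390/899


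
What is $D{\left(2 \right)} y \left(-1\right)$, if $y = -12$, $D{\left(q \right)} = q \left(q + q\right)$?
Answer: $96$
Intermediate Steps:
$D{\left(q \right)} = 2 q^{2}$ ($D{\left(q \right)} = q 2 q = 2 q^{2}$)
$D{\left(2 \right)} y \left(-1\right) = 2 \cdot 2^{2} \left(-12\right) \left(-1\right) = 2 \cdot 4 \left(-12\right) \left(-1\right) = 8 \left(-12\right) \left(-1\right) = \left(-96\right) \left(-1\right) = 96$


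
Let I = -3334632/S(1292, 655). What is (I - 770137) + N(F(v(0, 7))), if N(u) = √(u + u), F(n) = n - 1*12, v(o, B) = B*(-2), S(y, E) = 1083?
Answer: -279131001/361 + 2*I*√13 ≈ -7.7322e+5 + 7.2111*I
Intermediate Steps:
v(o, B) = -2*B
F(n) = -12 + n (F(n) = n - 12 = -12 + n)
I = -1111544/361 (I = -3334632/1083 = -3334632*1/1083 = -1111544/361 ≈ -3079.1)
N(u) = √2*√u (N(u) = √(2*u) = √2*√u)
(I - 770137) + N(F(v(0, 7))) = (-1111544/361 - 770137) + √2*√(-12 - 2*7) = -279131001/361 + √2*√(-12 - 14) = -279131001/361 + √2*√(-26) = -279131001/361 + √2*(I*√26) = -279131001/361 + 2*I*√13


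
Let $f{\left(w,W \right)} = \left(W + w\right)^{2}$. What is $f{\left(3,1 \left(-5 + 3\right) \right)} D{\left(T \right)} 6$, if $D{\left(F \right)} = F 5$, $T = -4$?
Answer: $-120$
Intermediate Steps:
$D{\left(F \right)} = 5 F$
$f{\left(3,1 \left(-5 + 3\right) \right)} D{\left(T \right)} 6 = \left(1 \left(-5 + 3\right) + 3\right)^{2} \cdot 5 \left(-4\right) 6 = \left(1 \left(-2\right) + 3\right)^{2} \left(-20\right) 6 = \left(-2 + 3\right)^{2} \left(-20\right) 6 = 1^{2} \left(-20\right) 6 = 1 \left(-20\right) 6 = \left(-20\right) 6 = -120$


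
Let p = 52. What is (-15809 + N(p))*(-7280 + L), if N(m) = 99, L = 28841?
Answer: -338723310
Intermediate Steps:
(-15809 + N(p))*(-7280 + L) = (-15809 + 99)*(-7280 + 28841) = -15710*21561 = -338723310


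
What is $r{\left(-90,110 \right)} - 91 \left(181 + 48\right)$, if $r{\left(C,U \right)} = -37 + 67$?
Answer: $-20809$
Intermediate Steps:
$r{\left(C,U \right)} = 30$
$r{\left(-90,110 \right)} - 91 \left(181 + 48\right) = 30 - 91 \left(181 + 48\right) = 30 - 20839 = -20809$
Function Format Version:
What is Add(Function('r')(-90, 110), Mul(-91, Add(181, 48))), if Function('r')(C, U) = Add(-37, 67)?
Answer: -20809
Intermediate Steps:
Function('r')(C, U) = 30
Add(Function('r')(-90, 110), Mul(-91, Add(181, 48))) = Add(30, Mul(-91, Add(181, 48))) = Add(30, Mul(-91, 229)) = Add(30, -20839) = -20809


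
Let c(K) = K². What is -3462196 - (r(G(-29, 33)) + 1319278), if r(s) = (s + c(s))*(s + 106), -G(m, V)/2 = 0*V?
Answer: -4781474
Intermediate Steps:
G(m, V) = 0 (G(m, V) = -0*V = -2*0 = 0)
r(s) = (106 + s)*(s + s²) (r(s) = (s + s²)*(s + 106) = (s + s²)*(106 + s) = (106 + s)*(s + s²))
-3462196 - (r(G(-29, 33)) + 1319278) = -3462196 - (0*(106 + 0² + 107*0) + 1319278) = -3462196 - (0*(106 + 0 + 0) + 1319278) = -3462196 - (0*106 + 1319278) = -3462196 - (0 + 1319278) = -3462196 - 1*1319278 = -3462196 - 1319278 = -4781474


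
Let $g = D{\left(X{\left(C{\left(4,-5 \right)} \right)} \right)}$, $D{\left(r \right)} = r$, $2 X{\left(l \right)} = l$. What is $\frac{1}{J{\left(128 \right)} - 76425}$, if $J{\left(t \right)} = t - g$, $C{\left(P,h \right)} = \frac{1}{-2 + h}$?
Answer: $- \frac{14}{1068157} \approx -1.3107 \cdot 10^{-5}$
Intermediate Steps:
$X{\left(l \right)} = \frac{l}{2}$
$g = - \frac{1}{14}$ ($g = \frac{1}{2 \left(-2 - 5\right)} = \frac{1}{2 \left(-7\right)} = \frac{1}{2} \left(- \frac{1}{7}\right) = - \frac{1}{14} \approx -0.071429$)
$J{\left(t \right)} = \frac{1}{14} + t$ ($J{\left(t \right)} = t - - \frac{1}{14} = t + \frac{1}{14} = \frac{1}{14} + t$)
$\frac{1}{J{\left(128 \right)} - 76425} = \frac{1}{\left(\frac{1}{14} + 128\right) - 76425} = \frac{1}{\frac{1793}{14} - 76425} = \frac{1}{- \frac{1068157}{14}} = - \frac{14}{1068157}$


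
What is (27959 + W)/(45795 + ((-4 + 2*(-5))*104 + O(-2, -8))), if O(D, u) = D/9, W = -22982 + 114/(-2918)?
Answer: 65352474/582212491 ≈ 0.11225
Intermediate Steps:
W = -33530795/1459 (W = -22982 + 114*(-1/2918) = -22982 - 57/1459 = -33530795/1459 ≈ -22982.)
O(D, u) = D/9 (O(D, u) = D*(⅑) = D/9)
(27959 + W)/(45795 + ((-4 + 2*(-5))*104 + O(-2, -8))) = (27959 - 33530795/1459)/(45795 + ((-4 + 2*(-5))*104 + (⅑)*(-2))) = 7261386/(1459*(45795 + ((-4 - 10)*104 - 2/9))) = 7261386/(1459*(45795 + (-14*104 - 2/9))) = 7261386/(1459*(45795 + (-1456 - 2/9))) = 7261386/(1459*(45795 - 13106/9)) = 7261386/(1459*(399049/9)) = (7261386/1459)*(9/399049) = 65352474/582212491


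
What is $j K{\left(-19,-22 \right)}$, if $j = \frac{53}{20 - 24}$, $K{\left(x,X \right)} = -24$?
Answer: $318$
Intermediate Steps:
$j = - \frac{53}{4}$ ($j = \frac{53}{-4} = 53 \left(- \frac{1}{4}\right) = - \frac{53}{4} \approx -13.25$)
$j K{\left(-19,-22 \right)} = \left(- \frac{53}{4}\right) \left(-24\right) = 318$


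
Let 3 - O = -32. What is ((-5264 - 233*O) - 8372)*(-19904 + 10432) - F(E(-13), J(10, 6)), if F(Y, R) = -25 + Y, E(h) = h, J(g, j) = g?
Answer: 206404390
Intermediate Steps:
O = 35 (O = 3 - 1*(-32) = 3 + 32 = 35)
((-5264 - 233*O) - 8372)*(-19904 + 10432) - F(E(-13), J(10, 6)) = ((-5264 - 233*35) - 8372)*(-19904 + 10432) - (-25 - 13) = ((-5264 - 8155) - 8372)*(-9472) - 1*(-38) = (-13419 - 8372)*(-9472) + 38 = -21791*(-9472) + 38 = 206404352 + 38 = 206404390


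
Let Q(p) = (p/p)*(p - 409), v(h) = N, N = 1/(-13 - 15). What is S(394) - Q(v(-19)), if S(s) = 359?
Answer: 21505/28 ≈ 768.04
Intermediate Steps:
N = -1/28 (N = 1/(-28) = -1/28 ≈ -0.035714)
v(h) = -1/28
Q(p) = -409 + p (Q(p) = 1*(-409 + p) = -409 + p)
S(394) - Q(v(-19)) = 359 - (-409 - 1/28) = 359 - 1*(-11453/28) = 359 + 11453/28 = 21505/28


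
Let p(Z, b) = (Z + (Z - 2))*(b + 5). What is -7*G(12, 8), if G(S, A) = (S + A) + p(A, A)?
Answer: -1414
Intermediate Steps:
p(Z, b) = (-2 + 2*Z)*(5 + b) (p(Z, b) = (Z + (-2 + Z))*(5 + b) = (-2 + 2*Z)*(5 + b))
G(S, A) = -10 + S + 2*A**2 + 9*A (G(S, A) = (S + A) + (-10 - 2*A + 10*A + 2*A*A) = (A + S) + (-10 - 2*A + 10*A + 2*A**2) = (A + S) + (-10 + 2*A**2 + 8*A) = -10 + S + 2*A**2 + 9*A)
-7*G(12, 8) = -7*(-10 + 12 + 2*8**2 + 9*8) = -7*(-10 + 12 + 2*64 + 72) = -7*(-10 + 12 + 128 + 72) = -7*202 = -1414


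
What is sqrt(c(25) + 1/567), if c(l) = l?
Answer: 4*sqrt(6202)/63 ≈ 5.0002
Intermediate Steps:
sqrt(c(25) + 1/567) = sqrt(25 + 1/567) = sqrt(14176/567) = 4*sqrt(6202)/63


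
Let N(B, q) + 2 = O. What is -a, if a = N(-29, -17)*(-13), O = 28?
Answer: 338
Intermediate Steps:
N(B, q) = 26 (N(B, q) = -2 + 28 = 26)
a = -338 (a = 26*(-13) = -338)
-a = -1*(-338) = 338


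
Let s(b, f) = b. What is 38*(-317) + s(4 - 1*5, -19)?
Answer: -12047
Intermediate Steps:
38*(-317) + s(4 - 1*5, -19) = 38*(-317) + (4 - 1*5) = -12046 + (4 - 5) = -12046 - 1 = -12047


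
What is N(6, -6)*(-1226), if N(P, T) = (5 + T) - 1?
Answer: 2452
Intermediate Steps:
N(P, T) = 4 + T
N(6, -6)*(-1226) = (4 - 6)*(-1226) = -2*(-1226) = 2452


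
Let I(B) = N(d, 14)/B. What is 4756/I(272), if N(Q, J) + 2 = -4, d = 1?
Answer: -646816/3 ≈ -2.1561e+5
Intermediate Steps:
N(Q, J) = -6 (N(Q, J) = -2 - 4 = -6)
I(B) = -6/B
4756/I(272) = 4756/((-6/272)) = 4756/((-6*1/272)) = 4756/(-3/136) = 4756*(-136/3) = -646816/3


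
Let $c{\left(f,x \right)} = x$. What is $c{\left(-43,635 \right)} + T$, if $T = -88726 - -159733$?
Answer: $71642$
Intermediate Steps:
$T = 71007$ ($T = -88726 + 159733 = 71007$)
$c{\left(-43,635 \right)} + T = 635 + 71007 = 71642$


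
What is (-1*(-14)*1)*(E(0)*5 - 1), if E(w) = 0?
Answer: -14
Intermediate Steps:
(-1*(-14)*1)*(E(0)*5 - 1) = (-1*(-14)*1)*(0*5 - 1) = (14*1)*(0 - 1) = 14*(-1) = -14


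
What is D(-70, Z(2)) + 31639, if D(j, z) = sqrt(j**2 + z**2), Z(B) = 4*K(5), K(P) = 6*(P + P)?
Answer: 31889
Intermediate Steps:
K(P) = 12*P (K(P) = 6*(2*P) = 12*P)
Z(B) = 240 (Z(B) = 4*(12*5) = 4*60 = 240)
D(-70, Z(2)) + 31639 = sqrt((-70)**2 + 240**2) + 31639 = sqrt(4900 + 57600) + 31639 = sqrt(62500) + 31639 = 250 + 31639 = 31889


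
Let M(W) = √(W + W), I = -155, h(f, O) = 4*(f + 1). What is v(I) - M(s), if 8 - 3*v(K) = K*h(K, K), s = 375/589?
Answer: -31824 - 5*√17670/589 ≈ -31825.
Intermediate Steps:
h(f, O) = 4 + 4*f (h(f, O) = 4*(1 + f) = 4 + 4*f)
s = 375/589 (s = 375*(1/589) = 375/589 ≈ 0.63667)
M(W) = √2*√W (M(W) = √(2*W) = √2*√W)
v(K) = 8/3 - K*(4 + 4*K)/3
v(I) - M(s) = (8/3 - 4/3*(-155)*(1 - 155)) - √2*√(375/589) = (8/3 - 4/3*(-155)*(-154)) - √2*5*√8835/589 = (8/3 - 95480/3) - 5*√17670/589 = -31824 - 5*√17670/589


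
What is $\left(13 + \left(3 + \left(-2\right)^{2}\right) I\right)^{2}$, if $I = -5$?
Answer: $484$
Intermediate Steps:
$\left(13 + \left(3 + \left(-2\right)^{2}\right) I\right)^{2} = \left(13 + \left(3 + \left(-2\right)^{2}\right) \left(-5\right)\right)^{2} = \left(13 + \left(3 + 4\right) \left(-5\right)\right)^{2} = \left(13 + 7 \left(-5\right)\right)^{2} = \left(13 - 35\right)^{2} = \left(-22\right)^{2} = 484$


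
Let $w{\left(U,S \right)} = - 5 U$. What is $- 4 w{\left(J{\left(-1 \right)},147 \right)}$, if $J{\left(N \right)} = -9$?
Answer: $-180$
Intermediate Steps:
$- 4 w{\left(J{\left(-1 \right)},147 \right)} = - 4 \left(\left(-5\right) \left(-9\right)\right) = \left(-4\right) 45 = -180$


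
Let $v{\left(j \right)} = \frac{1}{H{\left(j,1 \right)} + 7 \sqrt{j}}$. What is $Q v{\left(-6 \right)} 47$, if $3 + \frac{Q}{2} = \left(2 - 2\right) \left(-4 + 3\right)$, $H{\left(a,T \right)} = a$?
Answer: $\frac{282}{55} + \frac{329 i \sqrt{6}}{55} \approx 5.1273 + 14.652 i$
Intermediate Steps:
$Q = -6$ ($Q = -6 + 2 \left(2 - 2\right) \left(-4 + 3\right) = -6 + 2 \cdot 0 \left(-1\right) = -6 + 2 \cdot 0 = -6 + 0 = -6$)
$v{\left(j \right)} = \frac{1}{j + 7 \sqrt{j}}$
$Q v{\left(-6 \right)} 47 = - \frac{6}{-6 + 7 \sqrt{-6}} \cdot 47 = - \frac{6}{-6 + 7 i \sqrt{6}} \cdot 47 = - \frac{282}{-6 + 7 i \sqrt{6}}$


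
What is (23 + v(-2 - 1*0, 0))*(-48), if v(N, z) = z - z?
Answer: -1104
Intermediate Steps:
v(N, z) = 0
(23 + v(-2 - 1*0, 0))*(-48) = (23 + 0)*(-48) = 23*(-48) = -1104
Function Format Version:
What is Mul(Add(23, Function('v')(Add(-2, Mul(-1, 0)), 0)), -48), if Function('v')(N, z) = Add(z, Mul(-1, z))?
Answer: -1104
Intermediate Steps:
Function('v')(N, z) = 0
Mul(Add(23, Function('v')(Add(-2, Mul(-1, 0)), 0)), -48) = Mul(Add(23, 0), -48) = Mul(23, -48) = -1104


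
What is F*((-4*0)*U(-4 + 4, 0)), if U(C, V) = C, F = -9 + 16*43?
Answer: 0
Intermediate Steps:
F = 679 (F = -9 + 688 = 679)
F*((-4*0)*U(-4 + 4, 0)) = 679*((-4*0)*(-4 + 4)) = 679*(0*0) = 679*0 = 0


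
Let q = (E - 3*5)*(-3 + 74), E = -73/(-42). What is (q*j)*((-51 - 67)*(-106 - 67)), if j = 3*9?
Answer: -3632906061/7 ≈ -5.1899e+8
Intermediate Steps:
E = 73/42 (E = -73*(-1/42) = 73/42 ≈ 1.7381)
j = 27
q = -39547/42 (q = (73/42 - 3*5)*(-3 + 74) = (73/42 - 15)*71 = -557/42*71 = -39547/42 ≈ -941.60)
(q*j)*((-51 - 67)*(-106 - 67)) = (-39547/42*27)*((-51 - 67)*(-106 - 67)) = -(-20999457)*(-173)/7 = -355923/14*20414 = -3632906061/7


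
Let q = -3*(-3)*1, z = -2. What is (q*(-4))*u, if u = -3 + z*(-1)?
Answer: 36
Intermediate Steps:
u = -1 (u = -3 - 2*(-1) = -3 + 2 = -1)
q = 9 (q = 9*1 = 9)
(q*(-4))*u = (9*(-4))*(-1) = -36*(-1) = 36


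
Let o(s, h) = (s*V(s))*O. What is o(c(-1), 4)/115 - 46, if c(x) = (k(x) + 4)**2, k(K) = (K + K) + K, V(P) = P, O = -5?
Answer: -1059/23 ≈ -46.043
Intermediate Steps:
k(K) = 3*K (k(K) = 2*K + K = 3*K)
c(x) = (4 + 3*x)**2 (c(x) = (3*x + 4)**2 = (4 + 3*x)**2)
o(s, h) = -5*s**2 (o(s, h) = (s*s)*(-5) = s**2*(-5) = -5*s**2)
o(c(-1), 4)/115 - 46 = (-5*(4 + 3*(-1))**4)/115 - 46 = (-5*(4 - 3)**4)/115 - 46 = (-5*(1**2)**2)/115 - 46 = (-5*1**2)/115 - 46 = (-5*1)/115 - 46 = (1/115)*(-5) - 46 = -1/23 - 46 = -1059/23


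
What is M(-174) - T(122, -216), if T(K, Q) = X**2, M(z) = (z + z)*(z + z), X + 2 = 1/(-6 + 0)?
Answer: 4359575/36 ≈ 1.2110e+5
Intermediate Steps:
X = -13/6 (X = -2 + 1/(-6 + 0) = -2 + 1/(-6) = -2 - 1/6 = -13/6 ≈ -2.1667)
M(z) = 4*z**2 (M(z) = (2*z)*(2*z) = 4*z**2)
T(K, Q) = 169/36 (T(K, Q) = (-13/6)**2 = 169/36)
M(-174) - T(122, -216) = 4*(-174)**2 - 1*169/36 = 4*30276 - 169/36 = 121104 - 169/36 = 4359575/36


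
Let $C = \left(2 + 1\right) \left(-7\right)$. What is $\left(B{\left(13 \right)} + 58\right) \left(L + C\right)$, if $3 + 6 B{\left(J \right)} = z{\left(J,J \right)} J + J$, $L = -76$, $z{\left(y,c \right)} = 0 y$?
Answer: $- \frac{17363}{3} \approx -5787.7$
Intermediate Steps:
$z{\left(y,c \right)} = 0$
$C = -21$ ($C = 3 \left(-7\right) = -21$)
$B{\left(J \right)} = - \frac{1}{2} + \frac{J}{6}$ ($B{\left(J \right)} = - \frac{1}{2} + \frac{0 J + J}{6} = - \frac{1}{2} + \frac{0 + J}{6} = - \frac{1}{2} + \frac{J}{6}$)
$\left(B{\left(13 \right)} + 58\right) \left(L + C\right) = \left(\left(- \frac{1}{2} + \frac{1}{6} \cdot 13\right) + 58\right) \left(-76 - 21\right) = \left(\left(- \frac{1}{2} + \frac{13}{6}\right) + 58\right) \left(-97\right) = \left(\frac{5}{3} + 58\right) \left(-97\right) = \frac{179}{3} \left(-97\right) = - \frac{17363}{3}$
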